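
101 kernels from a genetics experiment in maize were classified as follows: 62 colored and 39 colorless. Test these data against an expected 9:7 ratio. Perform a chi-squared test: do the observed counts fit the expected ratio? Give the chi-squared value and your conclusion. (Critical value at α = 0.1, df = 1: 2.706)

Under the 9:7 hypothesis (Σ ratio = 16, N = 101):
  colored: 101 × 9/16 = 56.8125
  colorless: 101 × 7/16 = 44.1875
χ² = Σ (O − E)² / E
  colored: (62 − 56.8125)² / 56.8125 = 0.4737
  colorless: (39 − 44.1875)² / 44.1875 = 0.6090
χ² = 0.4737 + 0.6090 = 1.0827 ≈ 1.083
Degrees of freedom = 2 − 1 = 1; critical value at α = 0.1 is 2.706.
Since 1.083 < 2.706, we fail to reject the null hypothesis — the data are consistent with the 9:7 ratio.

1.083; consistent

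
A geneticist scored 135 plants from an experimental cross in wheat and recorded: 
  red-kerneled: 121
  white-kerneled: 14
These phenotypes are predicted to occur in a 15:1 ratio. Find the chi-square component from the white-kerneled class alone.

Under the 15:1 hypothesis (Σ ratio = 16, N = 135):
  red-kerneled: 135 × 15/16 = 126.5625
  white-kerneled: 135 × 1/16 = 8.4375
Contribution of white-kerneled: (14 − 8.4375)² / 8.4375 = 3.6671

3.667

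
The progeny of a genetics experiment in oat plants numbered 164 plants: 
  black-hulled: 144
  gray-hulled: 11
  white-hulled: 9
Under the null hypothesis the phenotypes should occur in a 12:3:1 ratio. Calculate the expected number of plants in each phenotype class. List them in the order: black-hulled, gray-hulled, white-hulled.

123, 30.75, 10.25

Under the 12:3:1 hypothesis (Σ ratio = 16, N = 164):
  black-hulled: 164 × 12/16 = 123
  gray-hulled: 164 × 3/16 = 30.75
  white-hulled: 164 × 1/16 = 10.25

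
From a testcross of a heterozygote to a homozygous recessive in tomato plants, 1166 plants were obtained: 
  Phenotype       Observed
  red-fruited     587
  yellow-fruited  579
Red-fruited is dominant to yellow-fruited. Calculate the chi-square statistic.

0.055

A testcross of a heterozygote (Aa × aa) gives a 1:1 phenotypic ratio.
Expected counts for N = 1166 under a 1:1 ratio (total parts = 2):
  red-fruited: 1166 × 1/2 = 583
  yellow-fruited: 1166 × 1/2 = 583
χ² = Σ (O − E)² / E
  red-fruited: (587 − 583)² / 583 = 0.0274
  yellow-fruited: (579 − 583)² / 583 = 0.0274
χ² = 0.0274 + 0.0274 = 0.0548 ≈ 0.055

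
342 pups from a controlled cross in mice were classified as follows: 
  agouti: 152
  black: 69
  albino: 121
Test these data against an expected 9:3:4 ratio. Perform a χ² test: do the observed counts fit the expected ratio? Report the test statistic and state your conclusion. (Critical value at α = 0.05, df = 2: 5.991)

23.584; not consistent

Expected counts for N = 342 under a 9:3:4 ratio (total parts = 16):
  agouti: 342 × 9/16 = 192.375
  black: 342 × 3/16 = 64.125
  albino: 342 × 4/16 = 85.5
χ² = Σ (O − E)² / E
  agouti: (152 − 192.375)² / 192.375 = 8.4738
  black: (69 − 64.125)² / 64.125 = 0.3706
  albino: (121 − 85.5)² / 85.5 = 14.7398
χ² = 8.4738 + 0.3706 + 14.7398 = 23.5842 ≈ 23.584
Degrees of freedom = 3 − 1 = 2; critical value at α = 0.05 is 5.991.
Since 23.584 > 5.991, we reject the null hypothesis — the data do not fit the 9:3:4 ratio.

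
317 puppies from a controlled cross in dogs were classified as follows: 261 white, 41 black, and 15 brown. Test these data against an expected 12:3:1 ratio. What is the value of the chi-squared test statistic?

9.162

Expected counts for N = 317 under a 12:3:1 ratio (total parts = 16):
  white: 317 × 12/16 = 237.75
  black: 317 × 3/16 = 59.4375
  brown: 317 × 1/16 = 19.8125
χ² = Σ (O − E)² / E
  white: (261 − 237.75)² / 237.75 = 2.2737
  black: (41 − 59.4375)² / 59.4375 = 5.7193
  brown: (15 − 19.8125)² / 19.8125 = 1.1690
χ² = 2.2737 + 5.7193 + 1.1690 = 9.162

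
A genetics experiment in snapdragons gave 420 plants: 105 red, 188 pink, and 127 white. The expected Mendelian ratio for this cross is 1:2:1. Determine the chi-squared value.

Expected counts for N = 420 under a 1:2:1 ratio (total parts = 4):
  red: 420 × 1/4 = 105
  pink: 420 × 2/4 = 210
  white: 420 × 1/4 = 105
χ² = Σ (O − E)² / E
  red: (105 − 105)² / 105 = 0.0000
  pink: (188 − 210)² / 210 = 2.3048
  white: (127 − 105)² / 105 = 4.6095
χ² = 0.0000 + 2.3048 + 4.6095 = 6.9143 ≈ 6.914

6.914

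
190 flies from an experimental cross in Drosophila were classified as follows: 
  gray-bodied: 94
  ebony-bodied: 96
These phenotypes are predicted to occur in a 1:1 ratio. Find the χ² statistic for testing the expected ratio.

0.021

Under the 1:1 hypothesis (Σ ratio = 2, N = 190):
  gray-bodied: 190 × 1/2 = 95
  ebony-bodied: 190 × 1/2 = 95
χ² = Σ (O − E)² / E
  gray-bodied: (94 − 95)² / 95 = 0.0105
  ebony-bodied: (96 − 95)² / 95 = 0.0105
χ² = 0.0105 + 0.0105 = 0.021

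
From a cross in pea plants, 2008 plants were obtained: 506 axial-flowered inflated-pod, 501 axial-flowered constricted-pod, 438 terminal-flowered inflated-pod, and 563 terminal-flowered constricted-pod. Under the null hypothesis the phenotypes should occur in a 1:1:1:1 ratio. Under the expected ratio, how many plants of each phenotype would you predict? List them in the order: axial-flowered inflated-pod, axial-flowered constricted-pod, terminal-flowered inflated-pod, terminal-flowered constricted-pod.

502, 502, 502, 502

The 1:1:1:1 ratio has 4 parts, so with N = 2008 the expected counts are:
  axial-flowered inflated-pod: 2008 × 1/4 = 502
  axial-flowered constricted-pod: 2008 × 1/4 = 502
  terminal-flowered inflated-pod: 2008 × 1/4 = 502
  terminal-flowered constricted-pod: 2008 × 1/4 = 502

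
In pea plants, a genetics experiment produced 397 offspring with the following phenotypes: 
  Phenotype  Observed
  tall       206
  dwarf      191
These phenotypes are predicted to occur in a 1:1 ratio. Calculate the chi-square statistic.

0.567

Under the 1:1 hypothesis (Σ ratio = 2, N = 397):
  tall: 397 × 1/2 = 198.5
  dwarf: 397 × 1/2 = 198.5
χ² = Σ (O − E)² / E
  tall: (206 − 198.5)² / 198.5 = 0.2834
  dwarf: (191 − 198.5)² / 198.5 = 0.2834
χ² = 0.2834 + 0.2834 = 0.5668 ≈ 0.567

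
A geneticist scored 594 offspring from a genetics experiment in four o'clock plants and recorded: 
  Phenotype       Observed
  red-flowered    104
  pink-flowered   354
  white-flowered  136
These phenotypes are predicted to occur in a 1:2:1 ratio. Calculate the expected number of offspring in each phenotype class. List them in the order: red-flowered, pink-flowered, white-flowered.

148.5, 297, 148.5

Total ratio parts = 4. Expected numbers out of 594:
  red-flowered: 594 × 1/4 = 148.5
  pink-flowered: 594 × 2/4 = 297
  white-flowered: 594 × 1/4 = 148.5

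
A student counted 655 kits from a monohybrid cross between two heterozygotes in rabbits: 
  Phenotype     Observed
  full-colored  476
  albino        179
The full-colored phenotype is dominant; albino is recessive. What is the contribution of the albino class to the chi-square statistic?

For a monohybrid cross between heterozygotes with complete dominance, the expected phenotypic ratio is 3:1.
Under the 3:1 hypothesis (Σ ratio = 4, N = 655):
  full-colored: 655 × 3/4 = 491.25
  albino: 655 × 1/4 = 163.75
Contribution of albino: (179 − 163.75)² / 163.75 = 1.4202

1.420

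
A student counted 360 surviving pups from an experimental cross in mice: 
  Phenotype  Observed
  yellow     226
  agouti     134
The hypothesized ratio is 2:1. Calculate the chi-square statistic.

The 2:1 ratio has 3 parts, so with N = 360 the expected counts are:
  yellow: 360 × 2/3 = 240
  agouti: 360 × 1/3 = 120
χ² = Σ (O − E)² / E
  yellow: (226 − 240)² / 240 = 0.8167
  agouti: (134 − 120)² / 120 = 1.6333
χ² = 0.8167 + 1.6333 = 2.450

2.450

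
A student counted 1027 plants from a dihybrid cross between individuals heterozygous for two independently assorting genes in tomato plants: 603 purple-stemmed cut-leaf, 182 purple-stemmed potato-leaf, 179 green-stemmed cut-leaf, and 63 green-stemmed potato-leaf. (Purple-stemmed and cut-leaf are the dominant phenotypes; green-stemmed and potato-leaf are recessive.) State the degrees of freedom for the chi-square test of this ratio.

A dihybrid F₂ with independent assortment and complete dominance at both loci gives a 9:3:3:1 phenotypic ratio.
A goodness-of-fit test with 4 phenotype classes has df = 4 − 1 = 3.

3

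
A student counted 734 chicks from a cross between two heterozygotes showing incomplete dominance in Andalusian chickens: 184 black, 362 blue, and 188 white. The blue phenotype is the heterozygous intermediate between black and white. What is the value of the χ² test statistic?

With incomplete dominance, a heterozygote × heterozygote cross gives a 1:2:1 phenotypic ratio.
The 1:2:1 ratio has 4 parts, so with N = 734 the expected counts are:
  black: 734 × 1/4 = 183.5
  blue: 734 × 2/4 = 367
  white: 734 × 1/4 = 183.5
χ² = Σ (O − E)² / E
  black: (184 − 183.5)² / 183.5 = 0.0014
  blue: (362 − 367)² / 367 = 0.0681
  white: (188 − 183.5)² / 183.5 = 0.1104
χ² = 0.0014 + 0.0681 + 0.1104 = 0.1799 ≈ 0.180

0.180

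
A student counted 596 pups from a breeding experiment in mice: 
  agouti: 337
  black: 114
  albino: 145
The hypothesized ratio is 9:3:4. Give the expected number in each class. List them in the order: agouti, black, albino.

335.25, 111.75, 149

The 9:3:4 ratio has 16 parts, so with N = 596 the expected counts are:
  agouti: 596 × 9/16 = 335.25
  black: 596 × 3/16 = 111.75
  albino: 596 × 4/16 = 149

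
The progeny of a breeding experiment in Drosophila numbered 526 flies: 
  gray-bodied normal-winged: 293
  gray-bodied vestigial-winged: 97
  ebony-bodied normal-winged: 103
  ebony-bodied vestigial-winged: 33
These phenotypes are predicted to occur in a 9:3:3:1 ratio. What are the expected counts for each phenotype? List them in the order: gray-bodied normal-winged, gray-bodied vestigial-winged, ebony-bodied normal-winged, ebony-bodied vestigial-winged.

Expected counts for N = 526 under a 9:3:3:1 ratio (total parts = 16):
  gray-bodied normal-winged: 526 × 9/16 = 295.875
  gray-bodied vestigial-winged: 526 × 3/16 = 98.625
  ebony-bodied normal-winged: 526 × 3/16 = 98.625
  ebony-bodied vestigial-winged: 526 × 1/16 = 32.875

295.875, 98.625, 98.625, 32.875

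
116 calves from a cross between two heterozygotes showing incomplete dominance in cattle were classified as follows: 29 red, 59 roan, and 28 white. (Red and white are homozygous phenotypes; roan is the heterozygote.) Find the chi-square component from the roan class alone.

With incomplete dominance, a heterozygote × heterozygote cross gives a 1:2:1 phenotypic ratio.
Under the 1:2:1 hypothesis (Σ ratio = 4, N = 116):
  red: 116 × 1/4 = 29
  roan: 116 × 2/4 = 58
  white: 116 × 1/4 = 29
Contribution of roan: (59 − 58)² / 58 = 0.0172

0.017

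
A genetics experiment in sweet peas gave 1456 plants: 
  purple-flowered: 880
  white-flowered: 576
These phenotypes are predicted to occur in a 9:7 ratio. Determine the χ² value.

The 9:7 ratio has 16 parts, so with N = 1456 the expected counts are:
  purple-flowered: 1456 × 9/16 = 819
  white-flowered: 1456 × 7/16 = 637
χ² = Σ (O − E)² / E
  purple-flowered: (880 − 819)² / 819 = 4.5433
  white-flowered: (576 − 637)² / 637 = 5.8414
χ² = 4.5433 + 5.8414 = 10.3847 ≈ 10.385

10.385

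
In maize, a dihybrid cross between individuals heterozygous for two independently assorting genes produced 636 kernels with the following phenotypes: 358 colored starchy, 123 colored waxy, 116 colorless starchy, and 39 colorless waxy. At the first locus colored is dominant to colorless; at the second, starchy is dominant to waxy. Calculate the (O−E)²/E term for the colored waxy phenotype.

A dihybrid F₂ with independent assortment and complete dominance at both loci gives a 9:3:3:1 phenotypic ratio.
Total ratio parts = 16. Expected numbers out of 636:
  colored starchy: 636 × 9/16 = 357.75
  colored waxy: 636 × 3/16 = 119.25
  colorless starchy: 636 × 3/16 = 119.25
  colorless waxy: 636 × 1/16 = 39.75
Contribution of colored waxy: (123 − 119.25)² / 119.25 = 0.1179

0.118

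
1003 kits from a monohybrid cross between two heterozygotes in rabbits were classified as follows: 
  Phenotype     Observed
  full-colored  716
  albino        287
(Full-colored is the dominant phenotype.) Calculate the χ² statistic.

6.987

For a monohybrid cross between heterozygotes with complete dominance, the expected phenotypic ratio is 3:1.
Under the 3:1 hypothesis (Σ ratio = 4, N = 1003):
  full-colored: 1003 × 3/4 = 752.25
  albino: 1003 × 1/4 = 250.75
χ² = Σ (O − E)² / E
  full-colored: (716 − 752.25)² / 752.25 = 1.7468
  albino: (287 − 250.75)² / 250.75 = 5.2405
χ² = 1.7468 + 5.2405 = 6.9873 ≈ 6.987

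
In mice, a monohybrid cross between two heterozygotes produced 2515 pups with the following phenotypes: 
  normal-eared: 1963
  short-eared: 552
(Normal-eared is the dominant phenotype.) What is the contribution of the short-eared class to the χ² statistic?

For a monohybrid cross between heterozygotes with complete dominance, the expected phenotypic ratio is 3:1.
Under the 3:1 hypothesis (Σ ratio = 4, N = 2515):
  normal-eared: 2515 × 3/4 = 1886.25
  short-eared: 2515 × 1/4 = 628.75
Contribution of short-eared: (552 − 628.75)² / 628.75 = 9.3687

9.369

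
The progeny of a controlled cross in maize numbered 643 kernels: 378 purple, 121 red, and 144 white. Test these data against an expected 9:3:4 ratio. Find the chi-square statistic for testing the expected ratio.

2.483

Expected counts for N = 643 under a 9:3:4 ratio (total parts = 16):
  purple: 643 × 9/16 = 361.6875
  red: 643 × 3/16 = 120.5625
  white: 643 × 4/16 = 160.75
χ² = Σ (O − E)² / E
  purple: (378 − 361.6875)² / 361.6875 = 0.7357
  red: (121 − 120.5625)² / 120.5625 = 0.0016
  white: (144 − 160.75)² / 160.75 = 1.7453
χ² = 0.7357 + 0.0016 + 1.7453 = 2.4826 ≈ 2.483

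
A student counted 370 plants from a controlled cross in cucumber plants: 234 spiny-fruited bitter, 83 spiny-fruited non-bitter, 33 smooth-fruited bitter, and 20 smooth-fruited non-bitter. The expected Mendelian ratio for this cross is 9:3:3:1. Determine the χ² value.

Expected counts for N = 370 under a 9:3:3:1 ratio (total parts = 16):
  spiny-fruited bitter: 370 × 9/16 = 208.125
  spiny-fruited non-bitter: 370 × 3/16 = 69.375
  smooth-fruited bitter: 370 × 3/16 = 69.375
  smooth-fruited non-bitter: 370 × 1/16 = 23.125
χ² = Σ (O − E)² / E
  spiny-fruited bitter: (234 − 208.125)² / 208.125 = 3.2169
  spiny-fruited non-bitter: (83 − 69.375)² / 69.375 = 2.6759
  smooth-fruited bitter: (33 − 69.375)² / 69.375 = 19.0723
  smooth-fruited non-bitter: (20 − 23.125)² / 23.125 = 0.4223
χ² = 3.2169 + 2.6759 + 19.0723 + 0.4223 = 25.3874 ≈ 25.387

25.387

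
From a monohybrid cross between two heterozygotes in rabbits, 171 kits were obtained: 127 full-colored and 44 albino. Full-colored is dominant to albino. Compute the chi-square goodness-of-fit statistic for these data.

0.049

For a monohybrid cross between heterozygotes with complete dominance, the expected phenotypic ratio is 3:1.
Under the 3:1 hypothesis (Σ ratio = 4, N = 171):
  full-colored: 171 × 3/4 = 128.25
  albino: 171 × 1/4 = 42.75
χ² = Σ (O − E)² / E
  full-colored: (127 − 128.25)² / 128.25 = 0.0122
  albino: (44 − 42.75)² / 42.75 = 0.0365
χ² = 0.0122 + 0.0365 = 0.0487 ≈ 0.049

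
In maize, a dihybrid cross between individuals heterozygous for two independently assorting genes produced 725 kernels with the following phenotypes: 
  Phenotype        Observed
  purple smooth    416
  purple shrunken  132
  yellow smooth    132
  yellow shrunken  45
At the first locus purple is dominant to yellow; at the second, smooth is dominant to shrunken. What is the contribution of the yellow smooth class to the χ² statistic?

0.114

A dihybrid F₂ with independent assortment and complete dominance at both loci gives a 9:3:3:1 phenotypic ratio.
Total ratio parts = 16. Expected numbers out of 725:
  purple smooth: 725 × 9/16 = 407.8125
  purple shrunken: 725 × 3/16 = 135.9375
  yellow smooth: 725 × 3/16 = 135.9375
  yellow shrunken: 725 × 1/16 = 45.3125
Contribution of yellow smooth: (132 − 135.9375)² / 135.9375 = 0.1141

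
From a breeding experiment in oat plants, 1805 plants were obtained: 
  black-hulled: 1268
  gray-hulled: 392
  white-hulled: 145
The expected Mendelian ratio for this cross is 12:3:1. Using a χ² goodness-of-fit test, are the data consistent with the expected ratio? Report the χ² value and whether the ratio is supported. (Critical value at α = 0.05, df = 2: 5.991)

23.092; not consistent

Total ratio parts = 16. Expected numbers out of 1805:
  black-hulled: 1805 × 12/16 = 1353.75
  gray-hulled: 1805 × 3/16 = 338.4375
  white-hulled: 1805 × 1/16 = 112.8125
χ² = Σ (O − E)² / E
  black-hulled: (1268 − 1353.75)² / 1353.75 = 5.4316
  gray-hulled: (392 − 338.4375)² / 338.4375 = 8.4770
  white-hulled: (145 − 112.8125)² / 112.8125 = 9.1837
χ² = 5.4316 + 8.4770 + 9.1837 = 23.0923 ≈ 23.092
Degrees of freedom = 3 − 1 = 2; critical value at α = 0.05 is 5.991.
Since 23.092 > 5.991, we reject the null hypothesis — the data do not fit the 12:3:1 ratio.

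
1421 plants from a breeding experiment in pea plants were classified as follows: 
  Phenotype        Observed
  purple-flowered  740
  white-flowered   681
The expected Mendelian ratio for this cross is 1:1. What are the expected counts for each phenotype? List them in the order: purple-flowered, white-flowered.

710.5, 710.5

Expected counts for N = 1421 under a 1:1 ratio (total parts = 2):
  purple-flowered: 1421 × 1/2 = 710.5
  white-flowered: 1421 × 1/2 = 710.5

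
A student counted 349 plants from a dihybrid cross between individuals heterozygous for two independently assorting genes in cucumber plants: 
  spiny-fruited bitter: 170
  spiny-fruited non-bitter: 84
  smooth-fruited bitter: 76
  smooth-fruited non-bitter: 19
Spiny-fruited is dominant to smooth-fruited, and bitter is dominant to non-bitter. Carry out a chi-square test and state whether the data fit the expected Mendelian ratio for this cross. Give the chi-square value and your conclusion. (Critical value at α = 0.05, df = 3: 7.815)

A dihybrid F₂ with independent assortment and complete dominance at both loci gives a 9:3:3:1 phenotypic ratio.
Expected counts for N = 349 under a 9:3:3:1 ratio (total parts = 16):
  spiny-fruited bitter: 349 × 9/16 = 196.3125
  spiny-fruited non-bitter: 349 × 3/16 = 65.4375
  smooth-fruited bitter: 349 × 3/16 = 65.4375
  smooth-fruited non-bitter: 349 × 1/16 = 21.8125
χ² = Σ (O − E)² / E
  spiny-fruited bitter: (170 − 196.3125)² / 196.3125 = 3.5268
  spiny-fruited non-bitter: (84 − 65.4375)² / 65.4375 = 5.2656
  smooth-fruited bitter: (76 − 65.4375)² / 65.4375 = 1.7049
  smooth-fruited non-bitter: (19 − 21.8125)² / 21.8125 = 0.3626
χ² = 3.5268 + 5.2656 + 1.7049 + 0.3626 = 10.8599 ≈ 10.860
Degrees of freedom = 4 − 1 = 3; critical value at α = 0.05 is 7.815.
Since 10.860 > 7.815, we reject the null hypothesis — the data do not fit the 9:3:3:1 ratio.

10.860; not consistent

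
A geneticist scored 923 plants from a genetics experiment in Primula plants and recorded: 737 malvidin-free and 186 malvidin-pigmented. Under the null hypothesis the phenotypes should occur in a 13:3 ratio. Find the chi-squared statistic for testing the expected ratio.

The 13:3 ratio has 16 parts, so with N = 923 the expected counts are:
  malvidin-free: 923 × 13/16 = 749.9375
  malvidin-pigmented: 923 × 3/16 = 173.0625
χ² = Σ (O − E)² / E
  malvidin-free: (737 − 749.9375)² / 749.9375 = 0.2232
  malvidin-pigmented: (186 − 173.0625)² / 173.0625 = 0.9672
χ² = 0.2232 + 0.9672 = 1.1904 ≈ 1.190

1.190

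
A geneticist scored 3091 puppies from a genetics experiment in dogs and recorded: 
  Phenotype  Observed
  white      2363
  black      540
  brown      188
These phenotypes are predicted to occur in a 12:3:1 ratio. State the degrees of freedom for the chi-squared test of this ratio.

A goodness-of-fit test with 3 phenotype classes has df = 3 − 1 = 2.

2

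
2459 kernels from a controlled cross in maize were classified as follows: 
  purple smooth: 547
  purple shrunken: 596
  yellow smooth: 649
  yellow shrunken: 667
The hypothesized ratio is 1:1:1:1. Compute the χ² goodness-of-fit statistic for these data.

The 1:1:1:1 ratio has 4 parts, so with N = 2459 the expected counts are:
  purple smooth: 2459 × 1/4 = 614.75
  purple shrunken: 2459 × 1/4 = 614.75
  yellow smooth: 2459 × 1/4 = 614.75
  yellow shrunken: 2459 × 1/4 = 614.75
χ² = Σ (O − E)² / E
  purple smooth: (547 − 614.75)² / 614.75 = 7.4666
  purple shrunken: (596 − 614.75)² / 614.75 = 0.5719
  yellow smooth: (649 − 614.75)² / 614.75 = 1.9082
  yellow shrunken: (667 − 614.75)² / 614.75 = 4.4409
χ² = 7.4666 + 0.5719 + 1.9082 + 4.4409 = 14.3876 ≈ 14.388

14.388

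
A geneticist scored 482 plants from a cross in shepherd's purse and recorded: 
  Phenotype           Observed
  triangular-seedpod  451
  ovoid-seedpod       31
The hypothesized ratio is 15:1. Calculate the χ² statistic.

0.027

Expected counts for N = 482 under a 15:1 ratio (total parts = 16):
  triangular-seedpod: 482 × 15/16 = 451.875
  ovoid-seedpod: 482 × 1/16 = 30.125
χ² = Σ (O − E)² / E
  triangular-seedpod: (451 − 451.875)² / 451.875 = 0.0017
  ovoid-seedpod: (31 − 30.125)² / 30.125 = 0.0254
χ² = 0.0017 + 0.0254 = 0.0271 ≈ 0.027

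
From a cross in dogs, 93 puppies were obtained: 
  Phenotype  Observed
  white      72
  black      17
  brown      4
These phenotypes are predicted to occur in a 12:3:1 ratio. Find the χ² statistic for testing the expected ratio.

Under the 12:3:1 hypothesis (Σ ratio = 16, N = 93):
  white: 93 × 12/16 = 69.75
  black: 93 × 3/16 = 17.4375
  brown: 93 × 1/16 = 5.8125
χ² = Σ (O − E)² / E
  white: (72 − 69.75)² / 69.75 = 0.0726
  black: (17 − 17.4375)² / 17.4375 = 0.0110
  brown: (4 − 5.8125)² / 5.8125 = 0.5652
χ² = 0.0726 + 0.0110 + 0.5652 = 0.6488 ≈ 0.649

0.649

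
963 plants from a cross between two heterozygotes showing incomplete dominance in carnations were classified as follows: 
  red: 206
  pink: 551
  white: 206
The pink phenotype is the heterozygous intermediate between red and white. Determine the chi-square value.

With incomplete dominance, a heterozygote × heterozygote cross gives a 1:2:1 phenotypic ratio.
Under the 1:2:1 hypothesis (Σ ratio = 4, N = 963):
  red: 963 × 1/4 = 240.75
  pink: 963 × 2/4 = 481.5
  white: 963 × 1/4 = 240.75
χ² = Σ (O − E)² / E
  red: (206 − 240.75)² / 240.75 = 5.0158
  pink: (551 − 481.5)² / 481.5 = 10.0317
  white: (206 − 240.75)² / 240.75 = 5.0158
χ² = 5.0158 + 10.0317 + 5.0158 = 20.0633 ≈ 20.063

20.063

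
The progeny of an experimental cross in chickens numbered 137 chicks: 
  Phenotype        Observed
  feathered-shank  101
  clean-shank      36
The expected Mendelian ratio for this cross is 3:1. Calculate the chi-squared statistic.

The 3:1 ratio has 4 parts, so with N = 137 the expected counts are:
  feathered-shank: 137 × 3/4 = 102.75
  clean-shank: 137 × 1/4 = 34.25
χ² = Σ (O − E)² / E
  feathered-shank: (101 − 102.75)² / 102.75 = 0.0298
  clean-shank: (36 − 34.25)² / 34.25 = 0.0894
χ² = 0.0298 + 0.0894 = 0.1192 ≈ 0.119

0.119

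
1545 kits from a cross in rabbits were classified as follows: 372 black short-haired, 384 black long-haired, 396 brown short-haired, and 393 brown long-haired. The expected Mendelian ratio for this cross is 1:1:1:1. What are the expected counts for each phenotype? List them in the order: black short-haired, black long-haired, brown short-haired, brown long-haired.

386.25, 386.25, 386.25, 386.25

Expected counts for N = 1545 under a 1:1:1:1 ratio (total parts = 4):
  black short-haired: 1545 × 1/4 = 386.25
  black long-haired: 1545 × 1/4 = 386.25
  brown short-haired: 1545 × 1/4 = 386.25
  brown long-haired: 1545 × 1/4 = 386.25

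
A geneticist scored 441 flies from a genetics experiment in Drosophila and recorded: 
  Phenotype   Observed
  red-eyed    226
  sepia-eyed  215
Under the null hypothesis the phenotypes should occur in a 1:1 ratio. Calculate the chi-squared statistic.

0.274

Expected counts for N = 441 under a 1:1 ratio (total parts = 2):
  red-eyed: 441 × 1/2 = 220.5
  sepia-eyed: 441 × 1/2 = 220.5
χ² = Σ (O − E)² / E
  red-eyed: (226 − 220.5)² / 220.5 = 0.1372
  sepia-eyed: (215 − 220.5)² / 220.5 = 0.1372
χ² = 0.1372 + 0.1372 = 0.2744 ≈ 0.274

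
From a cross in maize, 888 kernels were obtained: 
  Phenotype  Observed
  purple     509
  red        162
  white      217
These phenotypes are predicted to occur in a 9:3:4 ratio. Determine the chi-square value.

Total ratio parts = 16. Expected numbers out of 888:
  purple: 888 × 9/16 = 499.5
  red: 888 × 3/16 = 166.5
  white: 888 × 4/16 = 222
χ² = Σ (O − E)² / E
  purple: (509 − 499.5)² / 499.5 = 0.1807
  red: (162 − 166.5)² / 166.5 = 0.1216
  white: (217 − 222)² / 222 = 0.1126
χ² = 0.1807 + 0.1216 + 0.1126 = 0.4149 ≈ 0.415

0.415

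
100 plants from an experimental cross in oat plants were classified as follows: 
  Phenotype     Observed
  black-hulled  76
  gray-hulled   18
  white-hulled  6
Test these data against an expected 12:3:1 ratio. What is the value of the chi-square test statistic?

0.053

Expected counts for N = 100 under a 12:3:1 ratio (total parts = 16):
  black-hulled: 100 × 12/16 = 75
  gray-hulled: 100 × 3/16 = 18.75
  white-hulled: 100 × 1/16 = 6.25
χ² = Σ (O − E)² / E
  black-hulled: (76 − 75)² / 75 = 0.0133
  gray-hulled: (18 − 18.75)² / 18.75 = 0.0300
  white-hulled: (6 − 6.25)² / 6.25 = 0.0100
χ² = 0.0133 + 0.0300 + 0.0100 = 0.0533 ≈ 0.053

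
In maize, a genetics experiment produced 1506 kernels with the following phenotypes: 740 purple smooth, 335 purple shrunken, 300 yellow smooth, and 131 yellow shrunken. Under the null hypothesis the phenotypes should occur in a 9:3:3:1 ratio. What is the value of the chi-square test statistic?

38.901

Under the 9:3:3:1 hypothesis (Σ ratio = 16, N = 1506):
  purple smooth: 1506 × 9/16 = 847.125
  purple shrunken: 1506 × 3/16 = 282.375
  yellow smooth: 1506 × 3/16 = 282.375
  yellow shrunken: 1506 × 1/16 = 94.125
χ² = Σ (O − E)² / E
  purple smooth: (740 − 847.125)² / 847.125 = 13.5467
  purple shrunken: (335 − 282.375)² / 282.375 = 9.8075
  yellow smooth: (300 − 282.375)² / 282.375 = 1.1001
  yellow shrunken: (131 − 94.125)² / 94.125 = 14.4464
χ² = 13.5467 + 9.8075 + 1.1001 + 14.4464 = 38.9007 ≈ 38.901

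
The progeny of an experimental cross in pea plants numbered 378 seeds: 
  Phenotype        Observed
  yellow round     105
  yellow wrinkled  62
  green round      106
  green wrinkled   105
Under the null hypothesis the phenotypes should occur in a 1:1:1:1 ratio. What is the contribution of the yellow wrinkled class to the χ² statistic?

Under the 1:1:1:1 hypothesis (Σ ratio = 4, N = 378):
  yellow round: 378 × 1/4 = 94.5
  yellow wrinkled: 378 × 1/4 = 94.5
  green round: 378 × 1/4 = 94.5
  green wrinkled: 378 × 1/4 = 94.5
Contribution of yellow wrinkled: (62 − 94.5)² / 94.5 = 11.1772

11.177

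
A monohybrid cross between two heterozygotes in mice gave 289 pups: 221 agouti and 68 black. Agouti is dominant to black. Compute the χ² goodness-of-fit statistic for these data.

For a monohybrid cross between heterozygotes with complete dominance, the expected phenotypic ratio is 3:1.
Expected counts for N = 289 under a 3:1 ratio (total parts = 4):
  agouti: 289 × 3/4 = 216.75
  black: 289 × 1/4 = 72.25
χ² = Σ (O − E)² / E
  agouti: (221 − 216.75)² / 216.75 = 0.0833
  black: (68 − 72.25)² / 72.25 = 0.2500
χ² = 0.0833 + 0.2500 = 0.3333 ≈ 0.333

0.333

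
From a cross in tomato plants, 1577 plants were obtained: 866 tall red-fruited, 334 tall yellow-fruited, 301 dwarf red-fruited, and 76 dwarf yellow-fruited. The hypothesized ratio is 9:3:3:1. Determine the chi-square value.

10.725

Under the 9:3:3:1 hypothesis (Σ ratio = 16, N = 1577):
  tall red-fruited: 1577 × 9/16 = 887.0625
  tall yellow-fruited: 1577 × 3/16 = 295.6875
  dwarf red-fruited: 1577 × 3/16 = 295.6875
  dwarf yellow-fruited: 1577 × 1/16 = 98.5625
χ² = Σ (O − E)² / E
  tall red-fruited: (866 − 887.0625)² / 887.0625 = 0.5001
  tall yellow-fruited: (334 − 295.6875)² / 295.6875 = 4.9642
  dwarf red-fruited: (301 − 295.6875)² / 295.6875 = 0.0954
  dwarf yellow-fruited: (76 − 98.5625)² / 98.5625 = 5.1649
χ² = 0.5001 + 4.9642 + 0.0954 + 5.1649 = 10.7246 ≈ 10.725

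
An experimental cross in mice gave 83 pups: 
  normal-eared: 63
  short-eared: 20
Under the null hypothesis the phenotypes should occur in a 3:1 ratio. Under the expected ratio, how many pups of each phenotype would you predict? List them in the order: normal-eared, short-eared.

62.25, 20.75

The 3:1 ratio has 4 parts, so with N = 83 the expected counts are:
  normal-eared: 83 × 3/4 = 62.25
  short-eared: 83 × 1/4 = 20.75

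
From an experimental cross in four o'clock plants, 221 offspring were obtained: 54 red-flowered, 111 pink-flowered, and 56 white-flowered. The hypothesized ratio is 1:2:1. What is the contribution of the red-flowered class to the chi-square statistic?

Expected counts for N = 221 under a 1:2:1 ratio (total parts = 4):
  red-flowered: 221 × 1/4 = 55.25
  pink-flowered: 221 × 2/4 = 110.5
  white-flowered: 221 × 1/4 = 55.25
Contribution of red-flowered: (54 − 55.25)² / 55.25 = 0.0283

0.028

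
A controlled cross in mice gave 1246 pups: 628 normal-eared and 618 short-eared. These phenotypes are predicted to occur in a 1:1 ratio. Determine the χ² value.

Total ratio parts = 2. Expected numbers out of 1246:
  normal-eared: 1246 × 1/2 = 623
  short-eared: 1246 × 1/2 = 623
χ² = Σ (O − E)² / E
  normal-eared: (628 − 623)² / 623 = 0.0401
  short-eared: (618 − 623)² / 623 = 0.0401
χ² = 0.0401 + 0.0401 = 0.0802 ≈ 0.080

0.080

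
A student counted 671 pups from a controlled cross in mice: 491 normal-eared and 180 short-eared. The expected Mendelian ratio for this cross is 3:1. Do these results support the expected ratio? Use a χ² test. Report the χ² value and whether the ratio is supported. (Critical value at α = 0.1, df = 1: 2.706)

1.193; consistent

Under the 3:1 hypothesis (Σ ratio = 4, N = 671):
  normal-eared: 671 × 3/4 = 503.25
  short-eared: 671 × 1/4 = 167.75
χ² = Σ (O − E)² / E
  normal-eared: (491 − 503.25)² / 503.25 = 0.2982
  short-eared: (180 − 167.75)² / 167.75 = 0.8946
χ² = 0.2982 + 0.8946 = 1.1928 ≈ 1.193
Degrees of freedom = 2 − 1 = 1; critical value at α = 0.1 is 2.706.
Since 1.193 < 2.706, we fail to reject the null hypothesis — the data are consistent with the 3:1 ratio.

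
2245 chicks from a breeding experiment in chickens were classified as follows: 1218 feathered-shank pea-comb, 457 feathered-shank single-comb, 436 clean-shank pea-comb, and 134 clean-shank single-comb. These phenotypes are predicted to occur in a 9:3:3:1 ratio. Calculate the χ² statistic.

5.503

The 9:3:3:1 ratio has 16 parts, so with N = 2245 the expected counts are:
  feathered-shank pea-comb: 2245 × 9/16 = 1262.8125
  feathered-shank single-comb: 2245 × 3/16 = 420.9375
  clean-shank pea-comb: 2245 × 3/16 = 420.9375
  clean-shank single-comb: 2245 × 1/16 = 140.3125
χ² = Σ (O − E)² / E
  feathered-shank pea-comb: (1218 − 1262.8125)² / 1262.8125 = 1.5902
  feathered-shank single-comb: (457 − 420.9375)² / 420.9375 = 3.0895
  clean-shank pea-comb: (436 − 420.9375)² / 420.9375 = 0.5390
  clean-shank single-comb: (134 − 140.3125)² / 140.3125 = 0.2840
χ² = 1.5902 + 3.0895 + 0.5390 + 0.2840 = 5.5027 ≈ 5.503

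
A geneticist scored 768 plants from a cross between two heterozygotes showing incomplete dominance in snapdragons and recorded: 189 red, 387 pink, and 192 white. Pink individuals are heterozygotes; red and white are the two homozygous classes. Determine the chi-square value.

With incomplete dominance, a heterozygote × heterozygote cross gives a 1:2:1 phenotypic ratio.
Under the 1:2:1 hypothesis (Σ ratio = 4, N = 768):
  red: 768 × 1/4 = 192
  pink: 768 × 2/4 = 384
  white: 768 × 1/4 = 192
χ² = Σ (O − E)² / E
  red: (189 − 192)² / 192 = 0.0469
  pink: (387 − 384)² / 384 = 0.0234
  white: (192 − 192)² / 192 = 0.0000
χ² = 0.0469 + 0.0234 + 0.0000 = 0.0703 ≈ 0.070

0.070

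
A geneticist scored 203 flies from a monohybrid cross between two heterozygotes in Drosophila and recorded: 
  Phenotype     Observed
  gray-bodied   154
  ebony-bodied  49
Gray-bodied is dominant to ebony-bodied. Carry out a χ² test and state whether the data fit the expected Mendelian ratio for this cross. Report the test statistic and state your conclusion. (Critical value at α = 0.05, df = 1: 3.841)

0.080; consistent

For a monohybrid cross between heterozygotes with complete dominance, the expected phenotypic ratio is 3:1.
The 3:1 ratio has 4 parts, so with N = 203 the expected counts are:
  gray-bodied: 203 × 3/4 = 152.25
  ebony-bodied: 203 × 1/4 = 50.75
χ² = Σ (O − E)² / E
  gray-bodied: (154 − 152.25)² / 152.25 = 0.0201
  ebony-bodied: (49 − 50.75)² / 50.75 = 0.0603
χ² = 0.0201 + 0.0603 = 0.0804 ≈ 0.080
Degrees of freedom = 2 − 1 = 1; critical value at α = 0.05 is 3.841.
Since 0.080 < 3.841, we fail to reject the null hypothesis — the data are consistent with the 3:1 ratio.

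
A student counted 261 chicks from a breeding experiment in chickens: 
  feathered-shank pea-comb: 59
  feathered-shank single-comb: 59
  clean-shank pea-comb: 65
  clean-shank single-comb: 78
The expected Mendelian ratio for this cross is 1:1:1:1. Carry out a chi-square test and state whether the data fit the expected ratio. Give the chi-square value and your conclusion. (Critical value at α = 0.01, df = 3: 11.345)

The 1:1:1:1 ratio has 4 parts, so with N = 261 the expected counts are:
  feathered-shank pea-comb: 261 × 1/4 = 65.25
  feathered-shank single-comb: 261 × 1/4 = 65.25
  clean-shank pea-comb: 261 × 1/4 = 65.25
  clean-shank single-comb: 261 × 1/4 = 65.25
χ² = Σ (O − E)² / E
  feathered-shank pea-comb: (59 − 65.25)² / 65.25 = 0.5987
  feathered-shank single-comb: (59 − 65.25)² / 65.25 = 0.5987
  clean-shank pea-comb: (65 − 65.25)² / 65.25 = 0.0010
  clean-shank single-comb: (78 − 65.25)² / 65.25 = 2.4914
χ² = 0.5987 + 0.5987 + 0.0010 + 2.4914 = 3.6898 ≈ 3.690
Degrees of freedom = 4 − 1 = 3; critical value at α = 0.01 is 11.345.
Since 3.690 < 11.345, we fail to reject the null hypothesis — the data are consistent with the 1:1:1:1 ratio.

3.690; consistent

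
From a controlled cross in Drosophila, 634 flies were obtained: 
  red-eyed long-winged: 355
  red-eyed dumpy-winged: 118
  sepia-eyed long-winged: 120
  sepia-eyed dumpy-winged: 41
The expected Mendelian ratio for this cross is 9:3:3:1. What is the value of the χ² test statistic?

0.072

Under the 9:3:3:1 hypothesis (Σ ratio = 16, N = 634):
  red-eyed long-winged: 634 × 9/16 = 356.625
  red-eyed dumpy-winged: 634 × 3/16 = 118.875
  sepia-eyed long-winged: 634 × 3/16 = 118.875
  sepia-eyed dumpy-winged: 634 × 1/16 = 39.625
χ² = Σ (O − E)² / E
  red-eyed long-winged: (355 − 356.625)² / 356.625 = 0.0074
  red-eyed dumpy-winged: (118 − 118.875)² / 118.875 = 0.0064
  sepia-eyed long-winged: (120 − 118.875)² / 118.875 = 0.0106
  sepia-eyed dumpy-winged: (41 − 39.625)² / 39.625 = 0.0477
χ² = 0.0074 + 0.0064 + 0.0106 + 0.0477 = 0.0721 ≈ 0.072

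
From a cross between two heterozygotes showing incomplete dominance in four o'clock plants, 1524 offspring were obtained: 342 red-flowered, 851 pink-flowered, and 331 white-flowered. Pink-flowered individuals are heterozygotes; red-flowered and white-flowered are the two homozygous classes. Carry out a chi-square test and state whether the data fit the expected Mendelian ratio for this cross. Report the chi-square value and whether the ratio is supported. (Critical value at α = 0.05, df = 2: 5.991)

With incomplete dominance, a heterozygote × heterozygote cross gives a 1:2:1 phenotypic ratio.
Under the 1:2:1 hypothesis (Σ ratio = 4, N = 1524):
  red-flowered: 1524 × 1/4 = 381
  pink-flowered: 1524 × 2/4 = 762
  white-flowered: 1524 × 1/4 = 381
χ² = Σ (O − E)² / E
  red-flowered: (342 − 381)² / 381 = 3.9921
  pink-flowered: (851 − 762)² / 762 = 10.3950
  white-flowered: (331 − 381)² / 381 = 6.5617
χ² = 3.9921 + 10.3950 + 6.5617 = 20.9488 ≈ 20.949
Degrees of freedom = 3 − 1 = 2; critical value at α = 0.05 is 5.991.
Since 20.949 > 5.991, we reject the null hypothesis — the data do not fit the 1:2:1 ratio.

20.949; not consistent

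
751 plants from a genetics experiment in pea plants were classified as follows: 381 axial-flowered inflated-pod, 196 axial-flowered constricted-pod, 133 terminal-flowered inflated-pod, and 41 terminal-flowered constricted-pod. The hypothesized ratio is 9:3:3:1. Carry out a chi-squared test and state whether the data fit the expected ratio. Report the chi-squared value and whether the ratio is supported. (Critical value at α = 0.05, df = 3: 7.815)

26.878; not consistent

Under the 9:3:3:1 hypothesis (Σ ratio = 16, N = 751):
  axial-flowered inflated-pod: 751 × 9/16 = 422.4375
  axial-flowered constricted-pod: 751 × 3/16 = 140.8125
  terminal-flowered inflated-pod: 751 × 3/16 = 140.8125
  terminal-flowered constricted-pod: 751 × 1/16 = 46.9375
χ² = Σ (O − E)² / E
  axial-flowered inflated-pod: (381 − 422.4375)² / 422.4375 = 4.0647
  axial-flowered constricted-pod: (196 − 140.8125)² / 140.8125 = 21.6292
  terminal-flowered inflated-pod: (133 − 140.8125)² / 140.8125 = 0.4334
  terminal-flowered constricted-pod: (41 − 46.9375)² / 46.9375 = 0.7511
χ² = 4.0647 + 21.6292 + 0.4334 + 0.7511 = 26.8784 ≈ 26.878
Degrees of freedom = 4 − 1 = 3; critical value at α = 0.05 is 7.815.
Since 26.878 > 7.815, we reject the null hypothesis — the data do not fit the 9:3:3:1 ratio.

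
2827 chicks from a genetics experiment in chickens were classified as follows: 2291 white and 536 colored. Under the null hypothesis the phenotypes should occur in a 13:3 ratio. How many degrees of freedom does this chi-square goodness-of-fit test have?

A goodness-of-fit test with 2 phenotype classes has df = 2 − 1 = 1.

1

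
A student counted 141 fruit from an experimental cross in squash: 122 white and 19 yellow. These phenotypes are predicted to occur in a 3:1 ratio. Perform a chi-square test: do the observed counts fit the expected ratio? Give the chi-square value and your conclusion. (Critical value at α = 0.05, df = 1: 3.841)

9.988; not consistent

Expected counts for N = 141 under a 3:1 ratio (total parts = 4):
  white: 141 × 3/4 = 105.75
  yellow: 141 × 1/4 = 35.25
χ² = Σ (O − E)² / E
  white: (122 − 105.75)² / 105.75 = 2.4970
  yellow: (19 − 35.25)² / 35.25 = 7.4911
χ² = 2.4970 + 7.4911 = 9.9881 ≈ 9.988
Degrees of freedom = 2 − 1 = 1; critical value at α = 0.05 is 3.841.
Since 9.988 > 3.841, we reject the null hypothesis — the data do not fit the 3:1 ratio.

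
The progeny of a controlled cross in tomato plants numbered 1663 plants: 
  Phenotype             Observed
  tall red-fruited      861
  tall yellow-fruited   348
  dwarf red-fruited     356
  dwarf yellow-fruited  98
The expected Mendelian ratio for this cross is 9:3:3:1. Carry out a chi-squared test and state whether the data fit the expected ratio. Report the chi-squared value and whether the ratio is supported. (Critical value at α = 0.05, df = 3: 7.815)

16.724; not consistent

Expected counts for N = 1663 under a 9:3:3:1 ratio (total parts = 16):
  tall red-fruited: 1663 × 9/16 = 935.4375
  tall yellow-fruited: 1663 × 3/16 = 311.8125
  dwarf red-fruited: 1663 × 3/16 = 311.8125
  dwarf yellow-fruited: 1663 × 1/16 = 103.9375
χ² = Σ (O − E)² / E
  tall red-fruited: (861 − 935.4375)² / 935.4375 = 5.9234
  tall yellow-fruited: (348 − 311.8125)² / 311.8125 = 4.1998
  dwarf red-fruited: (356 − 311.8125)² / 311.8125 = 6.2619
  dwarf yellow-fruited: (98 − 103.9375)² / 103.9375 = 0.3392
χ² = 5.9234 + 4.1998 + 6.2619 + 0.3392 = 16.7243 ≈ 16.724
Degrees of freedom = 4 − 1 = 3; critical value at α = 0.05 is 7.815.
Since 16.724 > 7.815, we reject the null hypothesis — the data do not fit the 9:3:3:1 ratio.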